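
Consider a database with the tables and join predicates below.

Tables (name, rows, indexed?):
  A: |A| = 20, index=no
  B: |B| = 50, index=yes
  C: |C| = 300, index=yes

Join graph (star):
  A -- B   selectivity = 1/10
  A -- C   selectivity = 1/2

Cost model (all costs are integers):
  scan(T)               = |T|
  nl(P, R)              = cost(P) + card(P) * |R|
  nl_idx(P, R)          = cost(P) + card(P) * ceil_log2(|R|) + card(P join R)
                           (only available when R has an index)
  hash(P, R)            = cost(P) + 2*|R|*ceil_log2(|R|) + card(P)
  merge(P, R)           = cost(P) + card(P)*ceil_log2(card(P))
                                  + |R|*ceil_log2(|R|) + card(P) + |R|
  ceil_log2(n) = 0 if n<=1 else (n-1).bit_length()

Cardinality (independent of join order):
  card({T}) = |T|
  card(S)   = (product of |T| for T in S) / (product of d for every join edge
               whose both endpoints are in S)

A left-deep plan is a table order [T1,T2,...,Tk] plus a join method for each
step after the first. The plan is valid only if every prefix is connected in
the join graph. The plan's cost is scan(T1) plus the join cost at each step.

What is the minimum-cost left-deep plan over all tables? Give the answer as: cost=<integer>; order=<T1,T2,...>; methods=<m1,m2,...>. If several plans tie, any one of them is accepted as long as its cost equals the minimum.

cost=4040; order=A,B,C; methods=nl_idx,merge

Selinger DP (subsets sized 1..n):
  {A}: scan cost=20, card=20
  {B}: scan cost=50, card=50
  {C}: scan cost=300, card=300
  {AB}: card=100; try (B,nl_idx)→240, (A,hash)→300, (B,merge)→490, (A,merge)→520, (B,hash)→640, (B,nl)→1020 …(+1); best=240 via (B,nl_idx)
  {AC}: card=3000; try (A,hash)→800, (C,merge)→3140, (C,nl_idx)→3200, (A,merge)→3420, (C,hash)→5440, (C,nl)→6020 …(+1); best=800 via (A,hash)
  {ABC}: card=15000; try (C,merge)→4040, (B,hash)→4400, (C,hash)→5740, (C,nl_idx)→16140, (C,nl)→30240, (B,nl_idx)→33800 …(+2); best=4040 via (C,merge)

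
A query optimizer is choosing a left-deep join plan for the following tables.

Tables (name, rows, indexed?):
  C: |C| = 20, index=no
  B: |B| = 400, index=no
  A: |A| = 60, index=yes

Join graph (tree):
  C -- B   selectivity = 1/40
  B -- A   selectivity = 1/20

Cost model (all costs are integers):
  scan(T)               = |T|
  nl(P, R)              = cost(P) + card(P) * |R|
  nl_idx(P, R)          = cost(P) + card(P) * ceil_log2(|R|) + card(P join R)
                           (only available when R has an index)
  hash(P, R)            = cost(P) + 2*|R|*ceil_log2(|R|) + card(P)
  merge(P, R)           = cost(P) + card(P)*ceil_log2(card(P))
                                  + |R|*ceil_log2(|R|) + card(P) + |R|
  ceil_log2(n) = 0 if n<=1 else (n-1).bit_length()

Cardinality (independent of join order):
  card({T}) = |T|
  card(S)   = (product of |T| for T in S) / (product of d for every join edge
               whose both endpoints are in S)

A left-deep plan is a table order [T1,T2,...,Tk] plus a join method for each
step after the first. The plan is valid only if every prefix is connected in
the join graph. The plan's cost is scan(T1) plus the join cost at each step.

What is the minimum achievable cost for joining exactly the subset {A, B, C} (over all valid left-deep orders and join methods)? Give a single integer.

Selinger DP over subsets of {A,B,C}:
  {C}: scan cost=20, card=20
  {B}: scan cost=400, card=400
  {A}: scan cost=60, card=60
  {BC}: card=200; try (C,hash)→1000, (B,merge)→4140, (C,merge)→4520, (B,hash)→7240, (B,nl)→8020, (C,nl)→8400; best=1000 via (C,hash)
  {AB}: card=1200; try (A,hash)→1520, (A,nl_idx)→4000, (B,merge)→4480, (A,merge)→4820, (B,hash)→7320, (B,nl)→24060 …(+1); best=1520 via (A,hash)
  {ABC}: card=600; try (A,hash)→1920, (A,nl_idx)→2800, (C,hash)→2920, (A,merge)→3220, (A,nl)→13000, (C,merge)→16040 …(+1); best=1920 via (A,hash)

1920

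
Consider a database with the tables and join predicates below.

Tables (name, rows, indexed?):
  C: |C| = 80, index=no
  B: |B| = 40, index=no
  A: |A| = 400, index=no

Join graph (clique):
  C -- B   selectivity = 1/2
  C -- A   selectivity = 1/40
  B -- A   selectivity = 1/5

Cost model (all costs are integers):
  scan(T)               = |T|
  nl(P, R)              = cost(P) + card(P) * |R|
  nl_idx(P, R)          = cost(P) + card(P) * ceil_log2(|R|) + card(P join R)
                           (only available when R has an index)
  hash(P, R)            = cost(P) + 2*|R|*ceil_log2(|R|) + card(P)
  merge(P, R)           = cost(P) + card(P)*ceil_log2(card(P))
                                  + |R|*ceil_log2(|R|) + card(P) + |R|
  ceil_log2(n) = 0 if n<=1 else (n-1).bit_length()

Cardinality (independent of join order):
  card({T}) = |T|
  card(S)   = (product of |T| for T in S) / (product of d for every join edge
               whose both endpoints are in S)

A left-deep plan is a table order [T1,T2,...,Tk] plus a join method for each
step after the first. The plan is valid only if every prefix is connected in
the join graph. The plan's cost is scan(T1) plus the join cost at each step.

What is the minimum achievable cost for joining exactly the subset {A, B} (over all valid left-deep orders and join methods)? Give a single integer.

Selinger DP over subsets of {A,B}:
  {B}: scan cost=40, card=40
  {A}: scan cost=400, card=400
  {AB}: card=3200; try (B,hash)→1280, (A,merge)→4320, (B,merge)→4680, (A,hash)→7280, (A,nl)→16040, (B,nl)→16400; best=1280 via (B,hash)

1280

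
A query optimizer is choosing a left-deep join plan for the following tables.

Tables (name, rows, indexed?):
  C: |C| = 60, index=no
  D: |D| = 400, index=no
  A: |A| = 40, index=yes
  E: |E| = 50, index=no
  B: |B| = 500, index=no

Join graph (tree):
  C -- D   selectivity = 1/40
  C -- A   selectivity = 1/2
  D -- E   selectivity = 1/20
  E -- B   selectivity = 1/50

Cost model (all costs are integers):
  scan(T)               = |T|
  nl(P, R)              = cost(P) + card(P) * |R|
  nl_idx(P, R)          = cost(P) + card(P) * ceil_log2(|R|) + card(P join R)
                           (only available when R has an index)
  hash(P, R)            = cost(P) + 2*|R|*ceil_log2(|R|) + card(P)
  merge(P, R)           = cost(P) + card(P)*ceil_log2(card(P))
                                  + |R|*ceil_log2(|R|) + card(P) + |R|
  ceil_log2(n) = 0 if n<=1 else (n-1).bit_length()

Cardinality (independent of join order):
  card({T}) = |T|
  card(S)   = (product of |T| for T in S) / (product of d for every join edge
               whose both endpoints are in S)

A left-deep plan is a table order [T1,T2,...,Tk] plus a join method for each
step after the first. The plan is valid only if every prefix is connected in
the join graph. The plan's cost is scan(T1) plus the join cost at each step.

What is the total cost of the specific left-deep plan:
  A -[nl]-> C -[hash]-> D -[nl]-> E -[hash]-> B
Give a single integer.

step 1: scan A: cost=40, card=40
step 2: join C via nl
    card(P join C) = 40*60/(2) = 1200
    cost = 40 + 40*60 = 2440
step 3: join D via hash
    card(P join D) = 1200*400/(40) = 12000
    cost = 2440 + 2*400*9 + 1200 = 10840
step 4: join E via nl
    card(P join E) = 12000*50/(20) = 30000
    cost = 10840 + 12000*50 = 610840
step 5: join B via hash
    card(P join B) = 30000*500/(50) = 300000
    cost = 610840 + 2*500*9 + 30000 = 649840

649840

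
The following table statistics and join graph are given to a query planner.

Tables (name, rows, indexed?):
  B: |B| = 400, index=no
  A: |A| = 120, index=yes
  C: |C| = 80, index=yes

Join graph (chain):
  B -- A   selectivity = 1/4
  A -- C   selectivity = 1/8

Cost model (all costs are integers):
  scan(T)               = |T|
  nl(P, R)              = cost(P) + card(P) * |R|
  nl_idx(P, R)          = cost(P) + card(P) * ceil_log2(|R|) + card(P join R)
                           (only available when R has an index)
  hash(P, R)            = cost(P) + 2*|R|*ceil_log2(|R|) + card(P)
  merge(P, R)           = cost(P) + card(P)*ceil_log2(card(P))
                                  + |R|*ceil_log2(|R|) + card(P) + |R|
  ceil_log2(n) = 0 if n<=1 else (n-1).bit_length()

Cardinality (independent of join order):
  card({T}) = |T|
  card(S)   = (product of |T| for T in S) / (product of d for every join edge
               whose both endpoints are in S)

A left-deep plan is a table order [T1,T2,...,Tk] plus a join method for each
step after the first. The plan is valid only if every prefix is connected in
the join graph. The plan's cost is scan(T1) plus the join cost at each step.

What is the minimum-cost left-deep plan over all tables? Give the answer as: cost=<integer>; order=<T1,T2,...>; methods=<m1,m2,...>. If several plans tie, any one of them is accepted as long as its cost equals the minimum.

Selinger DP (subsets sized 1..n):
  {B}: scan cost=400, card=400
  {A}: scan cost=120, card=120
  {C}: scan cost=80, card=80
  {AB}: card=12000; try (A,hash)→2480, (B,merge)→5080, (A,merge)→5360, (B,hash)→7440, (A,nl_idx)→15200, (B,nl)→48120 …(+1); best=2480 via (A,hash)
  {AC}: card=1200; try (C,hash)→1360, (A,merge)→1680, (C,merge)→1720, (A,hash)→1840, (A,nl_idx)→1840, (C,nl_idx)→2160 …(+2); best=1360 via (C,hash)
  {ABC}: card=120000; try (B,hash)→9760, (C,hash)→15600, (B,merge)→19760, (C,merge)→183120, (C,nl_idx)→206480, (B,nl)→481360 …(+1); best=9760 via (B,hash)

cost=9760; order=A,C,B; methods=hash,hash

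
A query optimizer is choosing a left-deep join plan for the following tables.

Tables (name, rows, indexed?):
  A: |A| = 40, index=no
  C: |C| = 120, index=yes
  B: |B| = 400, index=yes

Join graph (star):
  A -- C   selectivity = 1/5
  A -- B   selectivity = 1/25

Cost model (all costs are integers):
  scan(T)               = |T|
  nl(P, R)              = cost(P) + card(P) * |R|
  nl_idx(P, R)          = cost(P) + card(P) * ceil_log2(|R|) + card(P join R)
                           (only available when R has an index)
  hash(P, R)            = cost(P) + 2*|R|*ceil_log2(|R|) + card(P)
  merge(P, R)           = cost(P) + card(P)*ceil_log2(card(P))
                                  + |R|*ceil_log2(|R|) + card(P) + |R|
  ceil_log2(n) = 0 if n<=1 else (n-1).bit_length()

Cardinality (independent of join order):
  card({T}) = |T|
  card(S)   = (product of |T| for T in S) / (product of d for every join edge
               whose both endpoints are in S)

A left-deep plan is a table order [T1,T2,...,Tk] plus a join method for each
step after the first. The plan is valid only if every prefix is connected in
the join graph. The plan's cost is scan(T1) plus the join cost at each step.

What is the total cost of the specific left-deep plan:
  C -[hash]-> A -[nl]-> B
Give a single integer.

384720

step 1: scan C: cost=120, card=120
step 2: join A via hash
    card(P join A) = 120*40/(5) = 960
    cost = 120 + 2*40*6 + 120 = 720
step 3: join B via nl
    card(P join B) = 960*400/(25) = 15360
    cost = 720 + 960*400 = 384720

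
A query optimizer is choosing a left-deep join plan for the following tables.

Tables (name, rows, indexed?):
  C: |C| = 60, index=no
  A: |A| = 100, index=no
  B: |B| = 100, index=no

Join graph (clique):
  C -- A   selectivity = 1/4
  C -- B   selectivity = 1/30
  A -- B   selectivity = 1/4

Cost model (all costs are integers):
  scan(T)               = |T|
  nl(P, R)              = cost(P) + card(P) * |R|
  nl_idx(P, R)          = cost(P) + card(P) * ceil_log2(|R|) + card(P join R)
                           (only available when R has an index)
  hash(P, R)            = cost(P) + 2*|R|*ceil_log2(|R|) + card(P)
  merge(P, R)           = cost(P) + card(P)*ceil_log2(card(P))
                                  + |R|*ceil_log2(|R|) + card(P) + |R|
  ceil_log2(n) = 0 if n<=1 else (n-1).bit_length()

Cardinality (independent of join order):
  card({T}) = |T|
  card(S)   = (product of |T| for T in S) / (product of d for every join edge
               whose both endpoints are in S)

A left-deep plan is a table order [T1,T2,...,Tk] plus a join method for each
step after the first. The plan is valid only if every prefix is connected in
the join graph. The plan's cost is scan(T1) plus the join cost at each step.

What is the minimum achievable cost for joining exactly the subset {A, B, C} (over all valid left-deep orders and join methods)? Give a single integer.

2520

Selinger DP over subsets of {A,B,C}:
  {C}: scan cost=60, card=60
  {A}: scan cost=100, card=100
  {B}: scan cost=100, card=100
  {AC}: card=1500; try (C,hash)→920, (A,merge)→1280, (C,merge)→1320, (A,hash)→1520, (A,nl)→6060, (C,nl)→6100; best=920 via (C,hash)
  {BC}: card=200; try (C,hash)→920, (B,merge)→1280, (C,merge)→1320, (B,hash)→1520, (B,nl)→6060, (C,nl)→6100; best=920 via (C,hash)
  {AB}: card=2500; try (B,hash)→1600, (A,hash)→1600, (B,merge)→1700, (A,merge)→1700, (B,nl)→10100, (A,nl)→10100; best=1600 via (B,hash)
  {ABC}: card=1250; try (A,hash)→2520, (A,merge)→3520, (B,hash)→3820, (C,hash)→4820, (B,merge)→19720, (A,nl)→20920 …(+3); best=2520 via (A,hash)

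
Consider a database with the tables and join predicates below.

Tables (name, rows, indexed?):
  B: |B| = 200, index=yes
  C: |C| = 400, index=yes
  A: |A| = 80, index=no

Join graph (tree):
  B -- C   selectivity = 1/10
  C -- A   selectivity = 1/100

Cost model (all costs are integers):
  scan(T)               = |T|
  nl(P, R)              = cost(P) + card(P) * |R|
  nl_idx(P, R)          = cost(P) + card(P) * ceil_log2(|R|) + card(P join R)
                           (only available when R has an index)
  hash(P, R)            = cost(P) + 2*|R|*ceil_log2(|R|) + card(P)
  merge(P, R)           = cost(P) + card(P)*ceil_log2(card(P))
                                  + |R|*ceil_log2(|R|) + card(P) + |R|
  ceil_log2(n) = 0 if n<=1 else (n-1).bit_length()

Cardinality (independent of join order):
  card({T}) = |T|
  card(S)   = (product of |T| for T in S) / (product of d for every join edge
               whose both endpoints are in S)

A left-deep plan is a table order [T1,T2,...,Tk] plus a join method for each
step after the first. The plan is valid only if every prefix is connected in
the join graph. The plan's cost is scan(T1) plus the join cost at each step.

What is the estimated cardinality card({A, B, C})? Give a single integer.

6400

Tables in S: A(80), B(200), C(400)
Edges inside S: B-C(d=10), C-A(d=100)
numerator = 80 * 200 * 400 = 6400000
denominator = 10 * 100 = 1000
card(S) = 6400000 / 1000 = 6400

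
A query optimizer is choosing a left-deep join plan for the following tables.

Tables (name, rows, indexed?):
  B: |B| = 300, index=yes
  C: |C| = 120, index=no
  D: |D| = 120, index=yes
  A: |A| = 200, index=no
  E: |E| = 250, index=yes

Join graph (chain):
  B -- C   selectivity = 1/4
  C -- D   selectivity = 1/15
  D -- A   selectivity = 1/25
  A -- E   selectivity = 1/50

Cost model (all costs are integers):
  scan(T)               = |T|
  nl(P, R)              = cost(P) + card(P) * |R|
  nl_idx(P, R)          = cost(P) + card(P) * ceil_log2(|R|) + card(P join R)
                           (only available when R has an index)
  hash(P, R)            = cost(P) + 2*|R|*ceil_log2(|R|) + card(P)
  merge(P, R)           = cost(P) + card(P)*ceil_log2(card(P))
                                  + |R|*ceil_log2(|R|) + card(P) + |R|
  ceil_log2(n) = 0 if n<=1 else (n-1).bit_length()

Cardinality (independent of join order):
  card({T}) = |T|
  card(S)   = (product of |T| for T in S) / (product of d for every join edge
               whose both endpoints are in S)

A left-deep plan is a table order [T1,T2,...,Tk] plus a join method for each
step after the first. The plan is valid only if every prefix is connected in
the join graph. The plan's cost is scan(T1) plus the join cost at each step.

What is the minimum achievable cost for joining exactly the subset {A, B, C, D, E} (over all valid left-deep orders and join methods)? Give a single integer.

Selinger DP over subsets of {A,B,C,D,E}:
  {B}: scan cost=300, card=300
  {C}: scan cost=120, card=120
  {D}: scan cost=120, card=120
  {A}: scan cost=200, card=200
  {E}: scan cost=250, card=250
  {BC}: card=9000; try (C,hash)→2280, (B,merge)→4080, (C,merge)→4260, (B,hash)→5640, (B,nl_idx)→10200, (B,nl)→36120 …(+1); best=2280 via (C,hash)
  {CD}: card=960; try (D,hash)→1920, (D,nl_idx)→1920, (C,hash)→1920, (D,merge)→2040, (C,merge)→2040, (D,nl)→14520 …(+1); best=1920 via (D,hash)
  {AD}: card=960; try (D,hash)→2080, (D,nl_idx)→2560, (A,merge)→2880, (D,merge)→2960, (A,hash)→3440, (A,nl)→24120 …(+1); best=2080 via (D,hash)
  {AE}: card=1000; try (E,nl_idx)→2800, (A,hash)→3700, (E,merge)→4250, (A,merge)→4300, (E,hash)→4400, (E,nl)→50200 …(+1); best=2800 via (E,nl_idx)
  {BCD}: card=72000; try (B,hash)→8280, (D,hash)→12960, (B,merge)→15480, (B,nl_idx)→82560, (D,nl_idx)→137280, (D,merge)→138240 …(+2); best=8280 via (B,hash)
  {ACD}: card=7680; try (C,hash)→4720, (A,hash)→6080, (C,merge)→13600, (A,merge)→14280, (C,nl)→117280, (A,nl)→193920; best=4720 via (C,hash)
  {ADE}: card=4800; try (D,hash)→5480, (E,hash)→7040, (E,nl_idx)→14560, (D,nl_idx)→14600, (D,merge)→14760, (E,merge)→14890 …(+2); best=5480 via (D,hash)
  {ABCD}: card=576000; try (B,hash)→17800, (A,hash)→83480, (B,merge)→115240, (B,nl_idx)→649840, (A,merge)→1306080, (B,nl)→2308720 …(+1); best=17800 via (B,hash)
  {ACDE}: card=38400; try (C,hash)→11960, (E,hash)→16400, (C,merge)→73640, (E,nl_idx)→104560, (E,merge)→114490, (C,nl)→581480 …(+1); best=11960 via (C,hash)
  {ABCDE}: card=2880000; try (B,hash)→55760, (E,hash)→597800, (B,merge)→667760, (B,nl_idx)→3237560, (E,nl_idx)→7505800, (B,nl)→11531960 …(+2); best=55760 via (B,hash)

55760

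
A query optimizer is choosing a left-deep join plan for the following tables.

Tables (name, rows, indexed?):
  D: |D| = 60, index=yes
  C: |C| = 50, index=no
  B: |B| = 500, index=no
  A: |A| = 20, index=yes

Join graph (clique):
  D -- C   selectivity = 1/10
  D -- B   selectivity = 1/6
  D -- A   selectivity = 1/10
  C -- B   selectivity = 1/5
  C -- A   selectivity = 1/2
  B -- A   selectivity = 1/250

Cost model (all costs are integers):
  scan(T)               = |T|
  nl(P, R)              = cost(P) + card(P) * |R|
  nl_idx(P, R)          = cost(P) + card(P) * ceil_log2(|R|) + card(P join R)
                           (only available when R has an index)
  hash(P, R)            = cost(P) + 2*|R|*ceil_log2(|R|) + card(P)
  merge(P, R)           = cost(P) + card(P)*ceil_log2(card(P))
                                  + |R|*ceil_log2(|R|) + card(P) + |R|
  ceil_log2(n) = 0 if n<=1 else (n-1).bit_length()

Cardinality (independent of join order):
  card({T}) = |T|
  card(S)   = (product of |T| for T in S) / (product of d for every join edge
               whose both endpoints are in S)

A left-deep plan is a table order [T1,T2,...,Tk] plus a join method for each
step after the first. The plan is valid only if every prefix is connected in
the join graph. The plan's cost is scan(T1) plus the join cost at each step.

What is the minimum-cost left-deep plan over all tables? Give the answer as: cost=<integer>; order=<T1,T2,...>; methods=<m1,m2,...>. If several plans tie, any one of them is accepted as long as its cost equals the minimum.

cost=2110; order=B,A,D,C; methods=hash,nl_idx,merge

Selinger DP (subsets sized 1..n):
  {D}: scan cost=60, card=60
  {C}: scan cost=50, card=50
  {B}: scan cost=500, card=500
  {A}: scan cost=20, card=20
  {CD}: card=300; try (D,nl_idx)→650, (C,hash)→720, (D,hash)→820, (D,merge)→820, (C,merge)→830, (D,nl)→3050 …(+1); best=650 via (D,nl_idx)
  {BD}: card=5000; try (D,hash)→1720, (B,merge)→5480, (D,merge)→5920, (D,nl_idx)→8500, (B,hash)→9120, (B,nl)→30060 …(+1); best=1720 via (D,hash)
  {AD}: card=120; try (D,nl_idx)→260, (A,hash)→320, (A,nl_idx)→480, (D,merge)→560, (A,merge)→600, (D,hash)→760 …(+2); best=260 via (D,nl_idx)
  {BC}: card=5000; try (C,hash)→1600, (B,merge)→5400, (C,merge)→5850, (B,hash)→9100, (B,nl)→25050, (C,nl)→25500; best=1600 via (C,hash)
  {AC}: card=500; try (A,hash)→300, (C,merge)→490, (A,merge)→520, (C,hash)→640, (A,nl_idx)→800, (C,nl)→1020 …(+1); best=300 via (A,hash)
  {AB}: card=40; try (A,hash)→1200, (A,nl_idx)→3040, (B,merge)→5140, (A,merge)→5620, (B,hash)→9040, (B,nl)→10020 …(+1); best=1200 via (A,hash)
  {BCD}: card=5000; try (D,hash)→7320, (C,hash)→7320, (B,merge)→8650, (B,hash)→9950, (D,nl_idx)→36600, (D,merge)→72020 …(+4); best=7320 via (D,hash)
  {ACD}: card=300; try (C,hash)→980, (A,hash)→1150, (D,hash)→1520, (C,merge)→1570, (A,nl_idx)→2450, (D,nl_idx)→3600 …(+5); best=980 via (C,hash)
  {ABD}: card=40; try (D,nl_idx)→1480, (D,merge)→1900, (D,hash)→1960, (D,nl)→3600, (B,merge)→6220, (A,hash)→6920 …(+5); best=1480 via (D,nl_idx)
  {ABC}: card=200; try (C,merge)→1830, (C,hash)→1840, (C,nl)→3200, (A,hash)→6800, (B,hash)→9800, (B,merge)→10300 …(+4); best=1830 via (C,merge)
  {ABCD}: card=20; try (C,merge)→2110, (C,hash)→2120, (D,hash)→2750, (D,nl_idx)→3050, (C,nl)→3480, (D,merge)→4050 …(+8); best=2110 via (C,merge)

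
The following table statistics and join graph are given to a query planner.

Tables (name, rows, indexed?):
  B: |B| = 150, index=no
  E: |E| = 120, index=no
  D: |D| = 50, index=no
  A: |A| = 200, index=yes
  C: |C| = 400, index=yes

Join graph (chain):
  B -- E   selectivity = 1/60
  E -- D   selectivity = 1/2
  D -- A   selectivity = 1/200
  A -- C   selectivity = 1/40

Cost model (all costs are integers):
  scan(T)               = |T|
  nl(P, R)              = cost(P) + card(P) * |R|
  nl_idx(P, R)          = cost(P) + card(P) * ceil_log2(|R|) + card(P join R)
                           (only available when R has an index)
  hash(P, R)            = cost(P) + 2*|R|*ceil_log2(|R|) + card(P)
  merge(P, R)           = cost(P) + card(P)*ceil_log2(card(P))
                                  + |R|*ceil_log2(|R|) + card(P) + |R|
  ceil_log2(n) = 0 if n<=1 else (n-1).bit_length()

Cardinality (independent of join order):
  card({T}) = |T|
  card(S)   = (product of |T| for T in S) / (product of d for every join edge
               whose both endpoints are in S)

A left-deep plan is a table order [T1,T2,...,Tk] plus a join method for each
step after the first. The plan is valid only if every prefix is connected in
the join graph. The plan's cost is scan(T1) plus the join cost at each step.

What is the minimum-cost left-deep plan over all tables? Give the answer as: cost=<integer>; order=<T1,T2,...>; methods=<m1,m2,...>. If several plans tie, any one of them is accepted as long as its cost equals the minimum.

Selinger DP (subsets sized 1..n):
  {B}: scan cost=150, card=150
  {E}: scan cost=120, card=120
  {D}: scan cost=50, card=50
  {A}: scan cost=200, card=200
  {C}: scan cost=400, card=400
  {BE}: card=300; try (E,hash)→1980, (B,merge)→2430, (E,merge)→2460, (B,hash)→2640, (B,nl)→18120, (E,nl)→18150; best=1980 via (E,hash)
  {DE}: card=3000; try (D,hash)→840, (E,merge)→1360, (D,merge)→1430, (E,hash)→1780, (E,nl)→6050, (D,nl)→6120; best=840 via (D,hash)
  {AD}: card=50; try (A,nl_idx)→500, (D,hash)→1000, (A,merge)→2200, (D,merge)→2350, (A,hash)→3300, (A,nl)→10050 …(+1); best=500 via (A,nl_idx)
  {AC}: card=2000; try (C,nl_idx)→4000, (A,hash)→4000, (A,nl_idx)→5600, (C,merge)→6000, (A,merge)→6200, (C,hash)→7600 …(+2); best=4000 via (C,nl_idx)
  {BDE}: card=7500; try (D,hash)→2880, (D,merge)→5330, (B,hash)→6240, (D,nl)→16980, (B,merge)→41190, (B,nl)→450840; best=2880 via (D,hash)
  {ADE}: card=3000; try (E,merge)→1810, (E,hash)→2230, (E,nl)→6500, (A,hash)→7040, (A,nl_idx)→27840, (A,merge)→41640 …(+1); best=1810 via (E,merge)
  {ACD}: card=500; try (C,nl_idx)→1450, (C,merge)→4850, (D,hash)→6600, (C,hash)→7750, (C,nl)→20500, (D,merge)→28350 …(+1); best=1450 via (C,nl_idx)
  {ABDE}: card=7500; try (B,hash)→7210, (A,hash)→13580, (B,merge)→42160, (A,nl_idx)→70380, (A,merge)→109680, (B,nl)→451810 …(+1); best=7210 via (B,hash)
  {ACDE}: card=30000; try (E,hash)→3630, (E,merge)→7410, (C,hash)→12010, (C,merge)→44810, (C,nl_idx)→58810, (E,nl)→61450 …(+1); best=3630 via (E,hash)
  {ABCDE}: card=75000; try (C,hash)→21910, (B,hash)→36030, (C,merge)→116210, (C,nl_idx)→149710, (B,merge)→484980, (C,nl)→3007210 …(+1); best=21910 via (C,hash)

cost=21910; order=D,A,E,B,C; methods=nl_idx,merge,hash,hash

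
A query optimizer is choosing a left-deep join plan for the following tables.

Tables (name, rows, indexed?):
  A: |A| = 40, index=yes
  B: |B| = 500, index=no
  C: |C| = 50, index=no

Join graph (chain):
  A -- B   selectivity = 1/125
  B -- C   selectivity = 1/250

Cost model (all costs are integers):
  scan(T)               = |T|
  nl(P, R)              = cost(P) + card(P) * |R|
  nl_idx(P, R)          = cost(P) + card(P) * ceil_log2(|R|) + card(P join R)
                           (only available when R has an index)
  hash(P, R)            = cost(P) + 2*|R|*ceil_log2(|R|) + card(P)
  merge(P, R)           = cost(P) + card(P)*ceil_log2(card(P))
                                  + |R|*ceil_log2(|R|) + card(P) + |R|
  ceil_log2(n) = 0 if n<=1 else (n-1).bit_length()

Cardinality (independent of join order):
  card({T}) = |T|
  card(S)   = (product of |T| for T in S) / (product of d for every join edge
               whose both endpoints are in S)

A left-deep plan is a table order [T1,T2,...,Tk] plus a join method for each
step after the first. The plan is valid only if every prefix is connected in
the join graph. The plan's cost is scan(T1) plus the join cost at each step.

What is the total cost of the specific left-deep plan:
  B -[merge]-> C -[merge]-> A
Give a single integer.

step 1: scan B: cost=500, card=500
step 2: join C via merge
    card(P join C) = 500*50/(250) = 100
    cost = 500 + 500*9 + 50*6 + 500 + 50 = 5850
step 3: join A via merge
    card(P join A) = 100*40/(125) = 32
    cost = 5850 + 100*7 + 40*6 + 100 + 40 = 6930

6930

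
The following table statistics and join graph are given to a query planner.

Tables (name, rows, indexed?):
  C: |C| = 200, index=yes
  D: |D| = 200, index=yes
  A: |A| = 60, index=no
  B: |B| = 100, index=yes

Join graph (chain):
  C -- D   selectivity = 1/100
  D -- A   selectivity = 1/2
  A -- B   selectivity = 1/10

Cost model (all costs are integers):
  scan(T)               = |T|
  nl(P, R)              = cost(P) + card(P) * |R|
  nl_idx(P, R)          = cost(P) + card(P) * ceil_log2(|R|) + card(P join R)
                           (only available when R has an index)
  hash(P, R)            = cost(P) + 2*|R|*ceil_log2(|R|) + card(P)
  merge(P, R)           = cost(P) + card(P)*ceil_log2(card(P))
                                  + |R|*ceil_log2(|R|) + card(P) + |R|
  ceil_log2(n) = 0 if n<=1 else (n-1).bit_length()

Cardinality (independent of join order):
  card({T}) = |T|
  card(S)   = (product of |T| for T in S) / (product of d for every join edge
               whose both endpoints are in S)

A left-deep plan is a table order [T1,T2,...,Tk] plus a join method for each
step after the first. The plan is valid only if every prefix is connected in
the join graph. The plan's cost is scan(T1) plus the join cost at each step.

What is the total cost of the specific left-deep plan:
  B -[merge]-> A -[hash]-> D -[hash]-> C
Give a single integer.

step 1: scan B: cost=100, card=100
step 2: join A via merge
    card(P join A) = 100*60/(10) = 600
    cost = 100 + 100*7 + 60*6 + 100 + 60 = 1320
step 3: join D via hash
    card(P join D) = 600*200/(2) = 60000
    cost = 1320 + 2*200*8 + 600 = 5120
step 4: join C via hash
    card(P join C) = 60000*200/(100) = 120000
    cost = 5120 + 2*200*8 + 60000 = 68320

68320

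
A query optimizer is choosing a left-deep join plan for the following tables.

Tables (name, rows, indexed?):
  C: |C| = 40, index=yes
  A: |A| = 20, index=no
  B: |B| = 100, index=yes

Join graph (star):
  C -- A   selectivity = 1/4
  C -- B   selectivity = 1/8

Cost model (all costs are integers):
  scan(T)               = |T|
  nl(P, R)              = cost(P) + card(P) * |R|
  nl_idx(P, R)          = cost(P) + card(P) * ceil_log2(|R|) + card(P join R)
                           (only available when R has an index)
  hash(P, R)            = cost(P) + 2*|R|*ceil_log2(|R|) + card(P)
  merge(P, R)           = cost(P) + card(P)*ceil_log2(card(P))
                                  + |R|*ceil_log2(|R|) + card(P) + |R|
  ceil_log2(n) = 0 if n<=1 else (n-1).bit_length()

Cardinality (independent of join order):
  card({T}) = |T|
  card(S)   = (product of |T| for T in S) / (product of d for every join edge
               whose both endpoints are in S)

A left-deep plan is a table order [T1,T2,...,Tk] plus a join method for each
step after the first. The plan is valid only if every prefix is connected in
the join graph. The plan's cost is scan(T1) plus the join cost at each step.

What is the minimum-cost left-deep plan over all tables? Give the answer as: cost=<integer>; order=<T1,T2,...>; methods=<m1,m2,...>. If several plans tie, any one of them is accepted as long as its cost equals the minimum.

cost=1380; order=B,C,A; methods=hash,hash

Selinger DP (subsets sized 1..n):
  {C}: scan cost=40, card=40
  {A}: scan cost=20, card=20
  {B}: scan cost=100, card=100
  {AC}: card=200; try (A,hash)→280, (C,nl_idx)→340, (C,merge)→420, (A,merge)→440, (C,hash)→520, (C,nl)→820 …(+1); best=280 via (A,hash)
  {BC}: card=500; try (C,hash)→680, (B,nl_idx)→820, (B,merge)→1120, (C,merge)→1180, (C,nl_idx)→1200, (B,hash)→1480 …(+2); best=680 via (C,hash)
  {ABC}: card=2500; try (A,hash)→1380, (B,hash)→1880, (B,merge)→2880, (B,nl_idx)→4180, (A,merge)→5800, (A,nl)→10680 …(+1); best=1380 via (A,hash)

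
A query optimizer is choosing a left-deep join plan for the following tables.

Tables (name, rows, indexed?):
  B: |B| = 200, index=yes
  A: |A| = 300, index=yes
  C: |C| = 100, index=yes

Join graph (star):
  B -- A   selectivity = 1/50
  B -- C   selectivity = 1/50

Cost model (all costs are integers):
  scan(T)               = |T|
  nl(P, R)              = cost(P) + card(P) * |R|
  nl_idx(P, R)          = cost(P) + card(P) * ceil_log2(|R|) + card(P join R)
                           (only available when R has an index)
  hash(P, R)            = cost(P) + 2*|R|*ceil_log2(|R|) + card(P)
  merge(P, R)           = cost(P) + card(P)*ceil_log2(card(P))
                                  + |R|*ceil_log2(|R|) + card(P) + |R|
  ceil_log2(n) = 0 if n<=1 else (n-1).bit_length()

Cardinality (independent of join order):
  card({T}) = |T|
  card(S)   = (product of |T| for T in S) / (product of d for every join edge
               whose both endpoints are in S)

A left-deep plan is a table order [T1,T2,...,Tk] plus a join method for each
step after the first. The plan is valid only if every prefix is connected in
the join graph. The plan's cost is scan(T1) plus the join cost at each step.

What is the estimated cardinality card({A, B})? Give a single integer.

Tables in S: A(300), B(200)
Edges inside S: B-A(d=50)
numerator = 300 * 200 = 60000
denominator = 50 = 50
card(S) = 60000 / 50 = 1200

1200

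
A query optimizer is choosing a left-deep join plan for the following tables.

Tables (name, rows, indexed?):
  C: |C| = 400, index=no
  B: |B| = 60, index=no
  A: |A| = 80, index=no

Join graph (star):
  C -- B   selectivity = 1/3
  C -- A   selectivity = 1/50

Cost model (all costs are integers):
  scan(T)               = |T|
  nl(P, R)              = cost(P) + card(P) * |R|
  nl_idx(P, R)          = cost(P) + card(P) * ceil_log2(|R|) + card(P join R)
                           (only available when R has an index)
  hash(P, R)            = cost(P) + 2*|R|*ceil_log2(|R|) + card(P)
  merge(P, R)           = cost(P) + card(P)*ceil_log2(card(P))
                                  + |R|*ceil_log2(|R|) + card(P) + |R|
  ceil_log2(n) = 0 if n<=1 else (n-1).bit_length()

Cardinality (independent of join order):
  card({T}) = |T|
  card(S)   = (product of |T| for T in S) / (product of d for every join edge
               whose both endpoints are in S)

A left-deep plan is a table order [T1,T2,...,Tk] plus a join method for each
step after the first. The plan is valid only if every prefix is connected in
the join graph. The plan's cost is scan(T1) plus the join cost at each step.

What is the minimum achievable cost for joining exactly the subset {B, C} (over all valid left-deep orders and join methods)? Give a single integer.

1520

Selinger DP over subsets of {B,C}:
  {C}: scan cost=400, card=400
  {B}: scan cost=60, card=60
  {BC}: card=8000; try (B,hash)→1520, (C,merge)→4480, (B,merge)→4820, (C,hash)→7320, (C,nl)→24060, (B,nl)→24400; best=1520 via (B,hash)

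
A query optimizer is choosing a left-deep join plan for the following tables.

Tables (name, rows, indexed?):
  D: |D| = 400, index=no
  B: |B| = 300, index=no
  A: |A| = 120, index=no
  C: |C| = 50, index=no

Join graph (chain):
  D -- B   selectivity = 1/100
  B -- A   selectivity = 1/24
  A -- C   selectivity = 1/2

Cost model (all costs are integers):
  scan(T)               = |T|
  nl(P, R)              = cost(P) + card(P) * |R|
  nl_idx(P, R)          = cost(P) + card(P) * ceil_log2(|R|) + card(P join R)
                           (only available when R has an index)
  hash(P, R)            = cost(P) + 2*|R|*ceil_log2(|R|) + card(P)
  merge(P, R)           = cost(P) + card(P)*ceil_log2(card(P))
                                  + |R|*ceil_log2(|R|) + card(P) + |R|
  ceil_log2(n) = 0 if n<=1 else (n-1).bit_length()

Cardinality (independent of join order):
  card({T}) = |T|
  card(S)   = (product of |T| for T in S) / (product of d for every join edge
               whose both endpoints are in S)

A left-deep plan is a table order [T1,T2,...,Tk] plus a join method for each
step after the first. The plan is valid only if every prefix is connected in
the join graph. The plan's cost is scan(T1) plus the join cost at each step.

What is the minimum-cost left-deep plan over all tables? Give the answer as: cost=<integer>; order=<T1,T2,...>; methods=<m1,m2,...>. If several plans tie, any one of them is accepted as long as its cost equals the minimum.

cost=15680; order=D,B,A,C; methods=hash,hash,hash

Selinger DP (subsets sized 1..n):
  {D}: scan cost=400, card=400
  {B}: scan cost=300, card=300
  {A}: scan cost=120, card=120
  {C}: scan cost=50, card=50
  {BD}: card=1200; try (B,hash)→6200, (D,merge)→7300, (B,merge)→7400, (D,hash)→7800, (D,nl)→120300, (B,nl)→120400; best=6200 via (B,hash)
  {AB}: card=1500; try (A,hash)→2280, (B,merge)→4080, (A,merge)→4260, (B,hash)→5640, (B,nl)→36120, (A,nl)→36300; best=2280 via (A,hash)
  {AC}: card=3000; try (C,hash)→840, (A,merge)→1360, (C,merge)→1430, (A,hash)→1780, (A,nl)→6050, (C,nl)→6120; best=840 via (C,hash)
  {ABD}: card=6000; try (A,hash)→9080, (D,hash)→10980, (A,merge)→21560, (D,merge)→24280, (A,nl)→150200, (D,nl)→602280; best=9080 via (A,hash)
  {ABC}: card=37500; try (C,hash)→4380, (B,hash)→9240, (C,merge)→20630, (B,merge)→42840, (C,nl)→77280, (B,nl)→900840; best=4380 via (C,hash)
  {ABCD}: card=150000; try (C,hash)→15680, (D,hash)→49080, (C,merge)→93430, (C,nl)→309080, (D,merge)→645880, (D,nl)→15004380; best=15680 via (C,hash)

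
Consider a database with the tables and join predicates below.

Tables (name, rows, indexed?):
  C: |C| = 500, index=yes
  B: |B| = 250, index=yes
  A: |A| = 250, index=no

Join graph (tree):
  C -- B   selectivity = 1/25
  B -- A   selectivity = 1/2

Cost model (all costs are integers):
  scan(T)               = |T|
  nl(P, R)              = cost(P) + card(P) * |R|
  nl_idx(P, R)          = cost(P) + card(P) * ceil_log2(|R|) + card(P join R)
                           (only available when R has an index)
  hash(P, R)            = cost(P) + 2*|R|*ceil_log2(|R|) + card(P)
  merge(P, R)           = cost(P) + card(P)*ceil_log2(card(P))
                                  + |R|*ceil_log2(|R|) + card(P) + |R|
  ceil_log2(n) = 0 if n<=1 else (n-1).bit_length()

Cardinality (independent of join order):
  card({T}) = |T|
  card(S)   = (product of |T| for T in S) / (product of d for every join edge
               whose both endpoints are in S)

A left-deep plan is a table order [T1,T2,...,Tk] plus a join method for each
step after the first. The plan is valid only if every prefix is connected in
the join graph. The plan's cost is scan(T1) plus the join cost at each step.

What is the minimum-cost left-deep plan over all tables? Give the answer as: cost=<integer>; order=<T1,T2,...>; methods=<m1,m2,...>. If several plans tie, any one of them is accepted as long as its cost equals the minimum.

cost=14000; order=C,B,A; methods=hash,hash

Selinger DP (subsets sized 1..n):
  {C}: scan cost=500, card=500
  {B}: scan cost=250, card=250
  {A}: scan cost=250, card=250
  {BC}: card=5000; try (B,hash)→5000, (C,merge)→7500, (C,nl_idx)→7500, (B,merge)→7750, (C,hash)→9500, (B,nl_idx)→9500 …(+2); best=5000 via (B,hash)
  {AB}: card=31250; try (B,hash)→4500, (A,hash)→4500, (B,merge)→4750, (A,merge)→4750, (B,nl_idx)→33500, (B,nl)→62750 …(+1); best=4500 via (B,hash)
  {ABC}: card=625000; try (A,hash)→14000, (C,hash)→44750, (A,merge)→77250, (C,merge)→509500, (C,nl_idx)→910750, (A,nl)→1255000 …(+1); best=14000 via (A,hash)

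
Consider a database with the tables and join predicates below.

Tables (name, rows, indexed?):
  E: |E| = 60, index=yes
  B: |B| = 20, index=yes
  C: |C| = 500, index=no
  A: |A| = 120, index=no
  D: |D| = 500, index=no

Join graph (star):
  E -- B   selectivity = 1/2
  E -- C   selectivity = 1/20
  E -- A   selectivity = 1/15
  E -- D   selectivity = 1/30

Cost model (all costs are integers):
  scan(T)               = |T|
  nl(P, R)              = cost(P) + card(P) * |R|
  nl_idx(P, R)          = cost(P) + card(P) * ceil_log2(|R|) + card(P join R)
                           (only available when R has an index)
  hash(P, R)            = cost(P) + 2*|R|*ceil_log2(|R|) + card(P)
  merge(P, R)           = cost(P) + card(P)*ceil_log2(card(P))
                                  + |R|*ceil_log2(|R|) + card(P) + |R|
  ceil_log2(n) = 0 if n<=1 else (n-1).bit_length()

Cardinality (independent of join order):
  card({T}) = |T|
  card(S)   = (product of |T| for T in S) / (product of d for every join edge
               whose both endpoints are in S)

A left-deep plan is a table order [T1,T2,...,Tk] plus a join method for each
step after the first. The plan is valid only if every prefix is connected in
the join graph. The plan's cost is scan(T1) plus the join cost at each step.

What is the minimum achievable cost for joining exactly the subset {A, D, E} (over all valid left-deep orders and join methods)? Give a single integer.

4400

Selinger DP over subsets of {A,D,E}:
  {E}: scan cost=60, card=60
  {A}: scan cost=120, card=120
  {D}: scan cost=500, card=500
  {AE}: card=480; try (E,hash)→960, (E,nl_idx)→1320, (A,merge)→1440, (E,merge)→1500, (A,hash)→1800, (A,nl)→7260 …(+1); best=960 via (E,hash)
  {DE}: card=1000; try (E,hash)→1720, (E,nl_idx)→4500, (D,merge)→5480, (E,merge)→5920, (D,hash)→9120, (D,nl)→30060 …(+1); best=1720 via (E,hash)
  {ADE}: card=8000; try (A,hash)→4400, (D,hash)→10440, (D,merge)→10760, (A,merge)→13680, (A,nl)→121720, (D,nl)→240960; best=4400 via (A,hash)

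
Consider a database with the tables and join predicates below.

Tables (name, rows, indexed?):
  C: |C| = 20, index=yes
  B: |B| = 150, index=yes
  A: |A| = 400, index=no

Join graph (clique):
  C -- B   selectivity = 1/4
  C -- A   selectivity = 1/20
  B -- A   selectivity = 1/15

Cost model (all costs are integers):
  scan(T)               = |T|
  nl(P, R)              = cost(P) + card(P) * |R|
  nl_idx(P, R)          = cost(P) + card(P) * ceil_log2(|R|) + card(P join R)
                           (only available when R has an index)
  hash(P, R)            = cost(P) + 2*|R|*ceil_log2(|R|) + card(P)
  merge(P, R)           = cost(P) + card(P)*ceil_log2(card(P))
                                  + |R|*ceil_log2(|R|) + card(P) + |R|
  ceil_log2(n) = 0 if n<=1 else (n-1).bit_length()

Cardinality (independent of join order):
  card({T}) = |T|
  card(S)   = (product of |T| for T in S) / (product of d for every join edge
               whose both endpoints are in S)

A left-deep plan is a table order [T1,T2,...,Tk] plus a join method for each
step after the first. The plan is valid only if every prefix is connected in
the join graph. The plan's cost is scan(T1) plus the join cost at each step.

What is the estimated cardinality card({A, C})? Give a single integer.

Tables in S: A(400), C(20)
Edges inside S: C-A(d=20)
numerator = 400 * 20 = 8000
denominator = 20 = 20
card(S) = 8000 / 20 = 400

400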